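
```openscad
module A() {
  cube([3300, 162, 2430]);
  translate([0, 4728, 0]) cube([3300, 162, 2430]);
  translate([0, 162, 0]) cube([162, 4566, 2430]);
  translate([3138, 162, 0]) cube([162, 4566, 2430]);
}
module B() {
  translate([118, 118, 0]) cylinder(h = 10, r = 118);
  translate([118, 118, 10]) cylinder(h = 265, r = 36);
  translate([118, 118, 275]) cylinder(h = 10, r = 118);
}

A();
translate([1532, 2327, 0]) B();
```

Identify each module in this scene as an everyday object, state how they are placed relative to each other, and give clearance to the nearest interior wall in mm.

Clearances: x = 1370, y = 2165; minimum 1370 mm.

A is a house frame. B is a spool. The spool sits inside the house frame, centred. The clearance to the nearest interior wall is 1370 mm.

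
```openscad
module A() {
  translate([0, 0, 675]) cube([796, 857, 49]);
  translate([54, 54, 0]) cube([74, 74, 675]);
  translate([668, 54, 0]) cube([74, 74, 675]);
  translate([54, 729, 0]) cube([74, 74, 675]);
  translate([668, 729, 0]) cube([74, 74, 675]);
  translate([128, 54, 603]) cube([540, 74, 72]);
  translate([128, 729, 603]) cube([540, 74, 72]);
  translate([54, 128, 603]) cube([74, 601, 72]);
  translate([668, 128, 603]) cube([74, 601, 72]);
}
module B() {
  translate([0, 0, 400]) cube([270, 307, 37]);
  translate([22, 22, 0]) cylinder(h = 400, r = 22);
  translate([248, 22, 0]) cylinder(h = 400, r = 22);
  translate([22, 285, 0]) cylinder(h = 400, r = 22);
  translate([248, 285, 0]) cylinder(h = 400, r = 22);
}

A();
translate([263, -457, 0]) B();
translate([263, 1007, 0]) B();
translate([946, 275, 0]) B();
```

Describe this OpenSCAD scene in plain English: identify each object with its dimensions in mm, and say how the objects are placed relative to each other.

A is a rectangular dining table. The top is 796×857×49 mm with its upper surface at z = 724 mm. It stands on four 74×74 mm square legs, each inset 54 mm from the nearest pair of top edges, running from the floor to the underside of the top. Four apron rails, 74 mm thick and 72 mm tall, run between adjacent legs with their top edges flush with the underside of the top and their outer faces flush with the legs' outer faces.

B is a four-legged stool. The seat is a 270×307×37 mm slab whose top surface is at z = 437 mm; four round legs, each 44 mm in diameter, run from the floor (z = 0) to the underside of the seat, each leg's axis is inset half a diameter from the nearest pair of seat edges (so the leg's bounding box is flush with the corner).

Three stools sit around the table at the −y, +y, +x sides.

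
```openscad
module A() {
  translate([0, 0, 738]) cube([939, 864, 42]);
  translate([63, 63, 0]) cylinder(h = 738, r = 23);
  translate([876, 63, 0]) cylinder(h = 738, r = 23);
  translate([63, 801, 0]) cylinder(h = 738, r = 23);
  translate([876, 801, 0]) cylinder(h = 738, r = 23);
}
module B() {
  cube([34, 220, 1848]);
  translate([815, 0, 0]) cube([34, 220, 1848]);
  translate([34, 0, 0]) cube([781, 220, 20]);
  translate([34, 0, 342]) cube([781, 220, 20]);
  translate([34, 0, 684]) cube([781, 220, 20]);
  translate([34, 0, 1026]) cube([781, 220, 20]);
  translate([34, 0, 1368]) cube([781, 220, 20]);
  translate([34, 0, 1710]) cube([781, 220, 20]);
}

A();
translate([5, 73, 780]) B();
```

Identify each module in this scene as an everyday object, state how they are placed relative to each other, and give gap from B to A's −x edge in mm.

A is a table. B is a bookshelf. The bookshelf is on top of the table. The gap from the bookshelf to the table's −x edge is 5 mm.

The bookshelf's min-x is at 5; the table's min-x is 0; gap = 5 mm.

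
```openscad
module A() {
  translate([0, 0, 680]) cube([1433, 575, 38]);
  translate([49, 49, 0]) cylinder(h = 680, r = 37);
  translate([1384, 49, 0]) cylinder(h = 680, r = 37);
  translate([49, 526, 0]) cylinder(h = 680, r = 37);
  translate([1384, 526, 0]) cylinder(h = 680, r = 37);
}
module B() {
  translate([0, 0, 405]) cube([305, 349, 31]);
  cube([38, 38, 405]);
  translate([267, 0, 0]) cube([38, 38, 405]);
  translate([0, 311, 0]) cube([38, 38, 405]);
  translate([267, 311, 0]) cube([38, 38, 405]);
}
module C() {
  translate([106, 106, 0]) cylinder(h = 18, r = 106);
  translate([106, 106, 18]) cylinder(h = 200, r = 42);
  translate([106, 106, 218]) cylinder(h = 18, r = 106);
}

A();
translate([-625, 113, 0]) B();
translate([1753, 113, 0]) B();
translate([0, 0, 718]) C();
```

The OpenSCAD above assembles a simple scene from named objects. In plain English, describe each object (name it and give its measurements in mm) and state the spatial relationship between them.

A is a table: top 1433 mm (x) × 575 mm (y), 38 mm thick, upper face at z = 718 mm, on four round legs of 74 mm diameter, each leg's bounding box inset 12 mm from the nearest pair of top edges, running from z = 0 to the bottom of the top.

B is a simple wooden stool: a rectangular seat 305 mm (x) by 349 mm (y), 31 mm thick, top face at z = 436 mm, on four square legs, each 38×38 mm in cross-section. The legs rest on z = 0, each flush with a corner of the seat.

C is a spool: two coaxial disc flanges of radius 106 mm and thickness 18 mm, joined by a core cylinder of radius 42 mm and height 200 mm. The lower flange rests on z = 0 and the three cylinders share a vertical axis.

Two stools sit around the table at the −x, +x sides. The spool is on top of the table.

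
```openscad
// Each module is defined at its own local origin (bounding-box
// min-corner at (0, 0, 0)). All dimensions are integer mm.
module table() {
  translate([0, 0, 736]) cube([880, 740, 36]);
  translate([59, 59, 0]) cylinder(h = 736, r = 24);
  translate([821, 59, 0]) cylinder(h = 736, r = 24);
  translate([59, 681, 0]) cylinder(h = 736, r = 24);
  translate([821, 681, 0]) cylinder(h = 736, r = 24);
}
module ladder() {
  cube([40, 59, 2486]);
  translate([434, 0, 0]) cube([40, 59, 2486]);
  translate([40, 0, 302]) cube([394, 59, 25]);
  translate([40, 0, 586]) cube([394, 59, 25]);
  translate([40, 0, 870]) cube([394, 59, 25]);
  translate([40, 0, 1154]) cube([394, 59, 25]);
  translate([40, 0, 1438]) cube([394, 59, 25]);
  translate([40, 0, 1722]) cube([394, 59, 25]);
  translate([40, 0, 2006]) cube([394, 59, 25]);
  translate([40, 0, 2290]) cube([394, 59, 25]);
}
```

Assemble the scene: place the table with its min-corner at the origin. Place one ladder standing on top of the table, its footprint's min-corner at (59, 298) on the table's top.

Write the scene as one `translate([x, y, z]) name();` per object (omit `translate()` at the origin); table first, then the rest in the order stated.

table();
translate([59, 298, 772]) ladder();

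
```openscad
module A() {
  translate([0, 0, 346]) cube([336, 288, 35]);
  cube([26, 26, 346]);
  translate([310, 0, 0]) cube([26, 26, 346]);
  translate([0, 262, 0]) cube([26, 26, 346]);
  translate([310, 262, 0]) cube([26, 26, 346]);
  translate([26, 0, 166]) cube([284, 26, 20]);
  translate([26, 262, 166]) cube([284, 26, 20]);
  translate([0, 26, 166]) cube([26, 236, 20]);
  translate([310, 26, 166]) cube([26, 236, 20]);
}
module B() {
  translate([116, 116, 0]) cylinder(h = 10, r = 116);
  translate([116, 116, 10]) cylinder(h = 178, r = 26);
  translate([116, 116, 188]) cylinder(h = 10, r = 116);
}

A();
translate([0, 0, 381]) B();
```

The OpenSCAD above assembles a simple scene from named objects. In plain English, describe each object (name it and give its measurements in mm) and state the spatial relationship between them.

A is a four-legged stool. The seat is a 336×288×35 mm slab whose top surface is at z = 381 mm; four square legs, each 26×26 mm in cross-section, run from the floor (z = 0) to the underside of the seat, each flush with a corner of the seat. Four stretchers, 26 mm wide and 20 mm tall, connect adjacent legs with their undersides at z = 166 mm, each running between the inner faces of the legs it joins and aligned with the legs' outer faces on the other axis.

B is a spool: two coaxial disc flanges of radius 116 mm and thickness 10 mm, joined by a core cylinder of radius 26 mm and height 178 mm. The lower flange rests on z = 0 and the three cylinders share a vertical axis.

The spool is on top of the stool.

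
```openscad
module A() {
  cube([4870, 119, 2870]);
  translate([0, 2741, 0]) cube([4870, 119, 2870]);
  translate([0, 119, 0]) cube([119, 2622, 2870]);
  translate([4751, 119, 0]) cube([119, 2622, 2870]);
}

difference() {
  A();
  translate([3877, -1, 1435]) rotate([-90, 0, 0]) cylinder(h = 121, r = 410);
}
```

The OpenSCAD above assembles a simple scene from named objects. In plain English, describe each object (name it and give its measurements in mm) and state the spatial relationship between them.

A is a box-shaped house frame (walls only): outside footprint 4870×2860 mm, wall height 2870 mm, wall thickness 119 mm. The two y-facing walls run the full x-width; the two x-facing walls fit between the inner faces of the y-facing walls.

The house frame has a circular hole of radius 410 mm through its front wall, centred at (x = 3877, z = 1435).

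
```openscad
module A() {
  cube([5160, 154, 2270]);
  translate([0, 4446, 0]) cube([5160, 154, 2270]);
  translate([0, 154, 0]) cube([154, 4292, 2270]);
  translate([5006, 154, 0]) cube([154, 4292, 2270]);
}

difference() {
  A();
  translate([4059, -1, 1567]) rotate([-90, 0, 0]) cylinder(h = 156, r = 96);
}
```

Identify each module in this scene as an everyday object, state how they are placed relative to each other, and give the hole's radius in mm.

The subtracted cylinder has r = 96 mm.

A is a house frame. The house frame has a circular hole through its front wall. The hole's radius is 96 mm.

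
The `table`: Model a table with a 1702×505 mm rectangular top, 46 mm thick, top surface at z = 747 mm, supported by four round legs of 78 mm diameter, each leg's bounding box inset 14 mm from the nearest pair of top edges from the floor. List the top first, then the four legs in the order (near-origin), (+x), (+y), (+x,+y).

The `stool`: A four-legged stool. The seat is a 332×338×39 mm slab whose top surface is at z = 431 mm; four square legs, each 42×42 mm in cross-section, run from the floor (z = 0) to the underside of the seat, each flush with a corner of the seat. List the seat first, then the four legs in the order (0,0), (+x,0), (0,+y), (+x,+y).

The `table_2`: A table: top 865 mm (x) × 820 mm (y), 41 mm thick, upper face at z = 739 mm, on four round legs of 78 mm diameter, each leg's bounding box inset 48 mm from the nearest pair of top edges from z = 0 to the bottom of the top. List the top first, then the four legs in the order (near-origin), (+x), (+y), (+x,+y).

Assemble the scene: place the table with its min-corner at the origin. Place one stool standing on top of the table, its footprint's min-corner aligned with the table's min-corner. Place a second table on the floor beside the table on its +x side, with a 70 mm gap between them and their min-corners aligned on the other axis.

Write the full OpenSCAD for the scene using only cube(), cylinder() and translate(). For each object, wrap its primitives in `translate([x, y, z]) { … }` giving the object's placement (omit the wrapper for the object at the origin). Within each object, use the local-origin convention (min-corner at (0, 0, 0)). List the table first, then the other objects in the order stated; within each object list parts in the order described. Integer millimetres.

translate([0, 0, 701]) cube([1702, 505, 46]);
translate([53, 53, 0]) cylinder(h = 701, r = 39);
translate([1649, 53, 0]) cylinder(h = 701, r = 39);
translate([53, 452, 0]) cylinder(h = 701, r = 39);
translate([1649, 452, 0]) cylinder(h = 701, r = 39);
translate([0, 0, 747]) {
  translate([0, 0, 392]) cube([332, 338, 39]);
  cube([42, 42, 392]);
  translate([290, 0, 0]) cube([42, 42, 392]);
  translate([0, 296, 0]) cube([42, 42, 392]);
  translate([290, 296, 0]) cube([42, 42, 392]);
}
translate([1772, 0, 0]) {
  translate([0, 0, 698]) cube([865, 820, 41]);
  translate([87, 87, 0]) cylinder(h = 698, r = 39);
  translate([778, 87, 0]) cylinder(h = 698, r = 39);
  translate([87, 733, 0]) cylinder(h = 698, r = 39);
  translate([778, 733, 0]) cylinder(h = 698, r = 39);
}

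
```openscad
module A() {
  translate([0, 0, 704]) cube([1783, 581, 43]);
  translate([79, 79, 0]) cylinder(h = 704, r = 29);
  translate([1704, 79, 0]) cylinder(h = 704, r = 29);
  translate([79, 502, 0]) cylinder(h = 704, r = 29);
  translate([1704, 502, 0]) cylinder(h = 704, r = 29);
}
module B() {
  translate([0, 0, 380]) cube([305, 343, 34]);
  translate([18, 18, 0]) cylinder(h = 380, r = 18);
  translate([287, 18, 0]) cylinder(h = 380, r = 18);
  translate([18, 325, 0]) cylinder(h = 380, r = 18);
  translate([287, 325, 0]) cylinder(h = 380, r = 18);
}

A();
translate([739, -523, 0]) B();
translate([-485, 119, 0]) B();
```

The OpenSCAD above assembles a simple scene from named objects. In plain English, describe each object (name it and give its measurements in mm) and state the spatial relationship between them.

A is a rectangular dining table. The top is 1783×581×43 mm with its upper surface at z = 747 mm. It stands on four round legs of 58 mm diameter, each leg's bounding box inset 50 mm from the nearest pair of top edges, running from the floor to the underside of the top.

B is a four-legged stool. The seat is 305×343 mm, 34 mm thick, top at z = 414 mm. It stands on four round legs, each 36 mm in diameter, from z = 0 to the seat underside, each leg's axis is inset half a diameter from the nearest pair of seat edges (so the leg's bounding box is flush with the corner).

Two stools sit around the table at the −y, −x sides.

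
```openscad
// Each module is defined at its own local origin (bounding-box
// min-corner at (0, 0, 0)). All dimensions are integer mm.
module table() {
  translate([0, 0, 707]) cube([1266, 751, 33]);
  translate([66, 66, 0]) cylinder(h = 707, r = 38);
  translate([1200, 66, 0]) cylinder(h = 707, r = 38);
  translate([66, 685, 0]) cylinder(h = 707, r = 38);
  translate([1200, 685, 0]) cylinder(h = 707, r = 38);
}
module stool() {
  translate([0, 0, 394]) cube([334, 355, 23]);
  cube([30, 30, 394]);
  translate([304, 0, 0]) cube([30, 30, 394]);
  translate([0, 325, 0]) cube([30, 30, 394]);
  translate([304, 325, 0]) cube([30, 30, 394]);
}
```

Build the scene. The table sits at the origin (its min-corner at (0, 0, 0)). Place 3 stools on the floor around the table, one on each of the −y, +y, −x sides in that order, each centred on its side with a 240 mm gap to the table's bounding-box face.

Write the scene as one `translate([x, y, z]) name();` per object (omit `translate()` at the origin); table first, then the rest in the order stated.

table();
translate([466, -595, 0]) stool();
translate([466, 991, 0]) stool();
translate([-574, 198, 0]) stool();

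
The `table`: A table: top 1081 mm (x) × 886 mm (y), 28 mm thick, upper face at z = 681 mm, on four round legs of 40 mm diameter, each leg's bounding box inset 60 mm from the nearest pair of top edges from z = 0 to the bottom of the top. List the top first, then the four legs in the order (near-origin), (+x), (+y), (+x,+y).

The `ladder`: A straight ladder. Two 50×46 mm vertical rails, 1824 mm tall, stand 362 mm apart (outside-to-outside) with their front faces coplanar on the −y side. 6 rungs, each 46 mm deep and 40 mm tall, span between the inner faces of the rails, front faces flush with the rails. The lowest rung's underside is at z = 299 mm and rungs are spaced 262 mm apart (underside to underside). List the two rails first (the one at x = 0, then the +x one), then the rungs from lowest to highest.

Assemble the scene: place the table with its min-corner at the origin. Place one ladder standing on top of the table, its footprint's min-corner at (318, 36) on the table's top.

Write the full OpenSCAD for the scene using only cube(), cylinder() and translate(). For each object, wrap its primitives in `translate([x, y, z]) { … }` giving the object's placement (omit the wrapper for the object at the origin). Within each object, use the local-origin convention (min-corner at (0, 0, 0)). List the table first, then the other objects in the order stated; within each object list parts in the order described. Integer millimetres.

translate([0, 0, 653]) cube([1081, 886, 28]);
translate([80, 80, 0]) cylinder(h = 653, r = 20);
translate([1001, 80, 0]) cylinder(h = 653, r = 20);
translate([80, 806, 0]) cylinder(h = 653, r = 20);
translate([1001, 806, 0]) cylinder(h = 653, r = 20);
translate([318, 36, 681]) {
  cube([50, 46, 1824]);
  translate([312, 0, 0]) cube([50, 46, 1824]);
  translate([50, 0, 299]) cube([262, 46, 40]);
  translate([50, 0, 561]) cube([262, 46, 40]);
  translate([50, 0, 823]) cube([262, 46, 40]);
  translate([50, 0, 1085]) cube([262, 46, 40]);
  translate([50, 0, 1347]) cube([262, 46, 40]);
  translate([50, 0, 1609]) cube([262, 46, 40]);
}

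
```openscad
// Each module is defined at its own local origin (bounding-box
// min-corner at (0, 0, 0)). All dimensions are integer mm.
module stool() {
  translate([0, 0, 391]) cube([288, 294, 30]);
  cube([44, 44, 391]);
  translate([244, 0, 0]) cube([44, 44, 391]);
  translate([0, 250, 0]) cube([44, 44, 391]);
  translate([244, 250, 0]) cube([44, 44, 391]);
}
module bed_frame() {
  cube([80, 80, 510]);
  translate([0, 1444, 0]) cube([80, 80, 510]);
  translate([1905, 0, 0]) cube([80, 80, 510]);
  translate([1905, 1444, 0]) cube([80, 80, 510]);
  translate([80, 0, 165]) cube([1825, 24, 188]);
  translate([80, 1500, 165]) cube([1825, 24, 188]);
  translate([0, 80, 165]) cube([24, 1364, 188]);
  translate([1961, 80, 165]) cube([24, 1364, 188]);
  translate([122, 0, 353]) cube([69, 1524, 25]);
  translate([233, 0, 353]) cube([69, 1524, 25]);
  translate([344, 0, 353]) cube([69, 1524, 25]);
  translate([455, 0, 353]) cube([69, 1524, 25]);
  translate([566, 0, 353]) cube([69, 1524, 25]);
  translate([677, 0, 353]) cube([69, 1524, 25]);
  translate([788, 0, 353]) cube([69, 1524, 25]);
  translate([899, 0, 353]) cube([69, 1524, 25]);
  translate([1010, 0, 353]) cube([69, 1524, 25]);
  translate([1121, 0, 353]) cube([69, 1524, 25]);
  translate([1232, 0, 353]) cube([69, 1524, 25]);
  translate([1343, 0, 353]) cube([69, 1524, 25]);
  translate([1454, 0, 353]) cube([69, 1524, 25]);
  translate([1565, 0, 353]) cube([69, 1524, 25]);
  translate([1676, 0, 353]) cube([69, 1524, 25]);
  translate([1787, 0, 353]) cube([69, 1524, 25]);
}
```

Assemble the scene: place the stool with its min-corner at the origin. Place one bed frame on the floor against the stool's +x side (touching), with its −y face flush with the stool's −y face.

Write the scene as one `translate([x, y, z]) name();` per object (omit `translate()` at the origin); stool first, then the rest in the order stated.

stool();
translate([288, 0, 0]) bed_frame();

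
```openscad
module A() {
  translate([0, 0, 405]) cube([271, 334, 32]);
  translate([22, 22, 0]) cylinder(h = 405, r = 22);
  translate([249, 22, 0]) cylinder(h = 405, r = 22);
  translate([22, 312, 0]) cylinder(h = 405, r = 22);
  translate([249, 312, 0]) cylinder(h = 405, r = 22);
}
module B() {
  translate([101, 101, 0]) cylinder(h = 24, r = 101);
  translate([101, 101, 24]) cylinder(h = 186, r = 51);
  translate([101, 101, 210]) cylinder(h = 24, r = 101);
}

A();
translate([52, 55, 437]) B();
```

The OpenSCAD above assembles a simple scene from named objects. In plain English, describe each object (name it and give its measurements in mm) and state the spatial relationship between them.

A is a four-legged stool. The seat is a 271×334×32 mm slab whose top surface is at z = 437 mm; four round legs, each 44 mm in diameter, run from the floor (z = 0) to the underside of the seat, each leg's axis is inset half a diameter from the nearest pair of seat edges (so the leg's bounding box is flush with the corner).

B is a spool: two coaxial disc flanges of radius 101 mm and thickness 24 mm, joined by a core cylinder of radius 51 mm and height 186 mm. The lower flange rests on z = 0 and the three cylinders share a vertical axis.

The spool is on top of the stool.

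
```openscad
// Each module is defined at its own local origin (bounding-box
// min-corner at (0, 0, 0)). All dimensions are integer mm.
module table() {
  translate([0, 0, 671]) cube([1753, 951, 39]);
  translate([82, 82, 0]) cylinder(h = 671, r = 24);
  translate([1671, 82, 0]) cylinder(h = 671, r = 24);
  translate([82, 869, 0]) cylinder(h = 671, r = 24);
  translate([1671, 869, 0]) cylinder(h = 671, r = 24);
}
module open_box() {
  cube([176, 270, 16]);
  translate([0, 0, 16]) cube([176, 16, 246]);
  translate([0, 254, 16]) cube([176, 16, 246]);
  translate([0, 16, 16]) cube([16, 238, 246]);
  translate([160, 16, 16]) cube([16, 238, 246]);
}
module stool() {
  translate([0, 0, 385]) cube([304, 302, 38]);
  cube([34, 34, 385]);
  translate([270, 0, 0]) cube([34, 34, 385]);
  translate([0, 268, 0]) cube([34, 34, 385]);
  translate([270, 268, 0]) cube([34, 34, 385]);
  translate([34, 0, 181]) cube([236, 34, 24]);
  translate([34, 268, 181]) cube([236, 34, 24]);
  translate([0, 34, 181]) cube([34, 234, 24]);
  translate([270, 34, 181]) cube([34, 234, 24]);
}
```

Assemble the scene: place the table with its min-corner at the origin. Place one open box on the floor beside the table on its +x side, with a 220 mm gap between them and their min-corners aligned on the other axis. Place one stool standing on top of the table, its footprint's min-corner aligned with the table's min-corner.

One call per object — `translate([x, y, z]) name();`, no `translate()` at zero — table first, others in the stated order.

table();
translate([1973, 0, 0]) open_box();
translate([0, 0, 710]) stool();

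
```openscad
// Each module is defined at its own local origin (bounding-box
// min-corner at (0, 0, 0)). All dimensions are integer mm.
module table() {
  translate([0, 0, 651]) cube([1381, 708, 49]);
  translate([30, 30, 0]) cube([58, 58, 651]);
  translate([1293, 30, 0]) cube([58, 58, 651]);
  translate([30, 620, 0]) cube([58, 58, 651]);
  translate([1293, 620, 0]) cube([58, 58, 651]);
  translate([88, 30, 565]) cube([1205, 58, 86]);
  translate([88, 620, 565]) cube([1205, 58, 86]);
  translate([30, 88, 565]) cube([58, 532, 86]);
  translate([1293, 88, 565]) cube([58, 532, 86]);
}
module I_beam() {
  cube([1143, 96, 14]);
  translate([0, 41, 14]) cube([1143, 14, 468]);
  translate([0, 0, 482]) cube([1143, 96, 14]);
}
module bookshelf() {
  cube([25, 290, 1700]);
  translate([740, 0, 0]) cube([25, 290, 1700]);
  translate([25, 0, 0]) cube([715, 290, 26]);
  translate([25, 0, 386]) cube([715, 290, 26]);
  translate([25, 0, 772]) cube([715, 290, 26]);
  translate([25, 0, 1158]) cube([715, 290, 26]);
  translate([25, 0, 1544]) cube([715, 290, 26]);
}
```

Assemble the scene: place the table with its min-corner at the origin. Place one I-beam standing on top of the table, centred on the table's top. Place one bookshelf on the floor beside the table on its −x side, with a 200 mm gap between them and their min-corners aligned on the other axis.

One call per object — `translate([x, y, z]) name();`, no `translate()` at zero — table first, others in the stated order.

table();
translate([119, 306, 700]) I_beam();
translate([-965, 0, 0]) bookshelf();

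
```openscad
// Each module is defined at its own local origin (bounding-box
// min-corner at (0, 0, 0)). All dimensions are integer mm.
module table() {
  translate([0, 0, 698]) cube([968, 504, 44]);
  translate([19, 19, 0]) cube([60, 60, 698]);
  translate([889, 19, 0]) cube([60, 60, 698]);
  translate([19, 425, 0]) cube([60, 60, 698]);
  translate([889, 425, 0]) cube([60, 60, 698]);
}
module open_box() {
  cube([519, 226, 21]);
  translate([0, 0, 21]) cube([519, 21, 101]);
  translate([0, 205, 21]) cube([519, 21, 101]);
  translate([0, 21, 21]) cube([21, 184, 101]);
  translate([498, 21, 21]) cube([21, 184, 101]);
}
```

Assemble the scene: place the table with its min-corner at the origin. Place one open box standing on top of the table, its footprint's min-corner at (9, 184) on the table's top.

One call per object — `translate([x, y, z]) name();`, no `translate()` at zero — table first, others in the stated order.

table();
translate([9, 184, 742]) open_box();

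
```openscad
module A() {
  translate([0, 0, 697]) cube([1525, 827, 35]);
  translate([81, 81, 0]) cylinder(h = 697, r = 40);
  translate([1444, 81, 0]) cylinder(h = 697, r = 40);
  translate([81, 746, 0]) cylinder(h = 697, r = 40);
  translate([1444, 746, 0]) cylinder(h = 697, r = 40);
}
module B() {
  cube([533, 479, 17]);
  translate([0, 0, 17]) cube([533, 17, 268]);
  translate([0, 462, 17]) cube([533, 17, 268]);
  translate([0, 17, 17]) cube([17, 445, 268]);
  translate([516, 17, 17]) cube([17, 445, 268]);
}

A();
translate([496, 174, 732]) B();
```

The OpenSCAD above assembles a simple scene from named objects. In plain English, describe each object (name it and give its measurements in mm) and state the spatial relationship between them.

A is a table with a 1525×827 mm rectangular top, 35 mm thick, top surface at z = 732 mm, supported by four round legs of 80 mm diameter, each leg's bounding box inset 41 mm from the nearest pair of top edges, running from the floor.

B is an open-topped rectangular box: outside dimensions 533×479×285 mm, with a uniform wall and base thickness of 17 mm. The base is a full 533×479 slab on the floor; four walls sit on top of the base. The front and back walls (the −y and +y sides) span the full width; the two side walls fit between them.

The open box is on top of the table, centred.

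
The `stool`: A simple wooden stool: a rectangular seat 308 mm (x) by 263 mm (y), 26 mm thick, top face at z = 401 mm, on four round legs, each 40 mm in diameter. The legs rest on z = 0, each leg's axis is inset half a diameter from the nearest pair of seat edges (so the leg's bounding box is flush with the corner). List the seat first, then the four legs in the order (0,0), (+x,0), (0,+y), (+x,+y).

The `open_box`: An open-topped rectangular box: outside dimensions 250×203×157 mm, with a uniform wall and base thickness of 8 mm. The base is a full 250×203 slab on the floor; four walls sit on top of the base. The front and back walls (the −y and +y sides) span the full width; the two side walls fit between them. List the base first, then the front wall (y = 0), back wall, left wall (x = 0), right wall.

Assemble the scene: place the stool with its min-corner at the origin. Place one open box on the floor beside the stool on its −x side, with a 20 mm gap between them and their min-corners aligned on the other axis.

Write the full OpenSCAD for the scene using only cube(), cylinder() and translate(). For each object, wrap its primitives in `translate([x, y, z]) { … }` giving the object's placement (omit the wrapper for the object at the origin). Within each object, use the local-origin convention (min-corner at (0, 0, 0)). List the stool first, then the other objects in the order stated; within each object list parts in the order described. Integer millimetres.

translate([0, 0, 375]) cube([308, 263, 26]);
translate([20, 20, 0]) cylinder(h = 375, r = 20);
translate([288, 20, 0]) cylinder(h = 375, r = 20);
translate([20, 243, 0]) cylinder(h = 375, r = 20);
translate([288, 243, 0]) cylinder(h = 375, r = 20);
translate([-270, 0, 0]) {
  cube([250, 203, 8]);
  translate([0, 0, 8]) cube([250, 8, 149]);
  translate([0, 195, 8]) cube([250, 8, 149]);
  translate([0, 8, 8]) cube([8, 187, 149]);
  translate([242, 8, 8]) cube([8, 187, 149]);
}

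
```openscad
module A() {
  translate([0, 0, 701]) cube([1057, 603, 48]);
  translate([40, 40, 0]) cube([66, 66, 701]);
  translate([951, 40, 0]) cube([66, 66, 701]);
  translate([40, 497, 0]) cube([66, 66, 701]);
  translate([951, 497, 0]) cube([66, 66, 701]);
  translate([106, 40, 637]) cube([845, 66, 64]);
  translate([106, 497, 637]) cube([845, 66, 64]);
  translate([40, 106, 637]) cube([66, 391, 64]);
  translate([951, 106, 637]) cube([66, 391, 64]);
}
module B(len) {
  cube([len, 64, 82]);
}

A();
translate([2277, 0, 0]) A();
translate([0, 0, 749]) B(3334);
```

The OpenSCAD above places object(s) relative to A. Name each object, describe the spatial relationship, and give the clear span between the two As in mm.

A is a table. B is a beam. A beam spans the tops of two tables. The clear span between the two tables is 1220 mm.

Second table starts at x = 2277; first ends at x = 1057; clear span = 2277 − 1057 = 1220 mm.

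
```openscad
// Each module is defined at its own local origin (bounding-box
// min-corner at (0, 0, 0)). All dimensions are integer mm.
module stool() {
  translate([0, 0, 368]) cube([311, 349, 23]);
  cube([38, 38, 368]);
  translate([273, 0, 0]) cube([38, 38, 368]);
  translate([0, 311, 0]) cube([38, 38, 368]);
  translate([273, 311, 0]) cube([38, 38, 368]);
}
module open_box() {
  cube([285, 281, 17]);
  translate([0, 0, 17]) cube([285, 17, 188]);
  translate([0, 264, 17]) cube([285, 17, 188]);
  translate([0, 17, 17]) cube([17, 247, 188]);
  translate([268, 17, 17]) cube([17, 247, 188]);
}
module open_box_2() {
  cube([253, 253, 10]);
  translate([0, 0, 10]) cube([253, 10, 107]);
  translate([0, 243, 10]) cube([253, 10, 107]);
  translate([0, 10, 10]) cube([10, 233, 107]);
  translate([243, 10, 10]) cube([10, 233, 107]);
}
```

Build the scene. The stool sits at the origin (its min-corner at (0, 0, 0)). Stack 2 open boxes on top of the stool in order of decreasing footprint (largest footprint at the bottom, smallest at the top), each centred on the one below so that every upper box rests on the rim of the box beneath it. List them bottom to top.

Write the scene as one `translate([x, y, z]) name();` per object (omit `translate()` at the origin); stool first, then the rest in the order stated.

stool();
translate([13, 34, 391]) open_box();
translate([29, 48, 596]) open_box_2();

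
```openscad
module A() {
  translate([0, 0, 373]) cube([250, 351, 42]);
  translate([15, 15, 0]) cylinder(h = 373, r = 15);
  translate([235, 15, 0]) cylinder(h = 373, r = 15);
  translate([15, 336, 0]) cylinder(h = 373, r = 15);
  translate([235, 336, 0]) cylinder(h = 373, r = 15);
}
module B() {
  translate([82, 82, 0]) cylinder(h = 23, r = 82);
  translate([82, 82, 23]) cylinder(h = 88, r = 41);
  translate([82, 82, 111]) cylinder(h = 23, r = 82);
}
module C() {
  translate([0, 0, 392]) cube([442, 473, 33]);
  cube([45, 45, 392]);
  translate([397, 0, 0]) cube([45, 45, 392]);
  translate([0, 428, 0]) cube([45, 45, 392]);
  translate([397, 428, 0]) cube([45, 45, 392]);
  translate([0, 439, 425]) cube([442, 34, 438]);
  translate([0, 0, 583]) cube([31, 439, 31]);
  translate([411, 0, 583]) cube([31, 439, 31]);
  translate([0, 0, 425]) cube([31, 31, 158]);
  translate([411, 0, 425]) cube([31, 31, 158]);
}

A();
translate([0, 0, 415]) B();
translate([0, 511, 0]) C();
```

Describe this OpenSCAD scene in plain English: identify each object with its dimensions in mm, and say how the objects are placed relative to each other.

A is a four-legged stool. The seat is 250×351 mm, 42 mm thick, top at z = 415 mm. It stands on four round legs, each 30 mm in diameter, from z = 0 to the seat underside, each leg's axis is inset half a diameter from the nearest pair of seat edges (so the leg's bounding box is flush with the corner).

B is a spool: two coaxial disc flanges of radius 82 mm and thickness 23 mm, joined by a core cylinder of radius 41 mm and height 88 mm. The lower flange rests on z = 0 and the three cylinders share a vertical axis.

C is a chair. The seat is a 442×473×33 mm slab with its top at z = 425 mm, on four 45×45 mm corner legs (flush with the seat edges, standing on z = 0). A flat backrest 34 mm thick, 438 mm tall, spans the full seat width and rises from the seat top along its +y edge, rear face flush with the rear of the seat. Two armrests of 31×31 mm section run along each side from the seat's front edge to the front of the backrest, top faces 189 mm above the seat top and outer faces flush with the seat's x-edges; a 31×31 mm post under the front of each armrest stands on the seat at the front corner.

The spool is on top of the stool. The chair is on the floor beside the stool on its +y side.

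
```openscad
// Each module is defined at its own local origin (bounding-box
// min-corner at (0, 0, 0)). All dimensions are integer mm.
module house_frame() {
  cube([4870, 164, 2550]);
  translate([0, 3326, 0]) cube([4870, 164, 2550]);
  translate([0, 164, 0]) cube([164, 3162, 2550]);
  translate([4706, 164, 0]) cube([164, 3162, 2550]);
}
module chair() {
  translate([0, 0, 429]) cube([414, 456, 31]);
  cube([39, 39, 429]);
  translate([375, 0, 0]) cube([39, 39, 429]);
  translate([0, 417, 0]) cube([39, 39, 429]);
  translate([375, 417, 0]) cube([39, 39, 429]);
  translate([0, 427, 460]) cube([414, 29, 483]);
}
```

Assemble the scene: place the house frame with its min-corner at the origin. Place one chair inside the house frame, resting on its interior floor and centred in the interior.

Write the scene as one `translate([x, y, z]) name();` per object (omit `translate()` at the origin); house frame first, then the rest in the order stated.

house_frame();
translate([2228, 1517, 0]) chair();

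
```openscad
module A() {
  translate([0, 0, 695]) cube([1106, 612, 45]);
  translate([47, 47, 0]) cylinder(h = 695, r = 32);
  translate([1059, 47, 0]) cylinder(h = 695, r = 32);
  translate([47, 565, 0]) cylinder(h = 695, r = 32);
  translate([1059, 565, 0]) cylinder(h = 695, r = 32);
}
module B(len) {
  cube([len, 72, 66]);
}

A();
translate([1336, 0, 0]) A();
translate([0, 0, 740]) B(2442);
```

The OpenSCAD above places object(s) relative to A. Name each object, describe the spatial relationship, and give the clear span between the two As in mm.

A is a table. B is a beam. A beam spans the tops of two tables. The clear span between the two tables is 230 mm.

Second table starts at x = 1336; first ends at x = 1106; clear span = 1336 − 1106 = 230 mm.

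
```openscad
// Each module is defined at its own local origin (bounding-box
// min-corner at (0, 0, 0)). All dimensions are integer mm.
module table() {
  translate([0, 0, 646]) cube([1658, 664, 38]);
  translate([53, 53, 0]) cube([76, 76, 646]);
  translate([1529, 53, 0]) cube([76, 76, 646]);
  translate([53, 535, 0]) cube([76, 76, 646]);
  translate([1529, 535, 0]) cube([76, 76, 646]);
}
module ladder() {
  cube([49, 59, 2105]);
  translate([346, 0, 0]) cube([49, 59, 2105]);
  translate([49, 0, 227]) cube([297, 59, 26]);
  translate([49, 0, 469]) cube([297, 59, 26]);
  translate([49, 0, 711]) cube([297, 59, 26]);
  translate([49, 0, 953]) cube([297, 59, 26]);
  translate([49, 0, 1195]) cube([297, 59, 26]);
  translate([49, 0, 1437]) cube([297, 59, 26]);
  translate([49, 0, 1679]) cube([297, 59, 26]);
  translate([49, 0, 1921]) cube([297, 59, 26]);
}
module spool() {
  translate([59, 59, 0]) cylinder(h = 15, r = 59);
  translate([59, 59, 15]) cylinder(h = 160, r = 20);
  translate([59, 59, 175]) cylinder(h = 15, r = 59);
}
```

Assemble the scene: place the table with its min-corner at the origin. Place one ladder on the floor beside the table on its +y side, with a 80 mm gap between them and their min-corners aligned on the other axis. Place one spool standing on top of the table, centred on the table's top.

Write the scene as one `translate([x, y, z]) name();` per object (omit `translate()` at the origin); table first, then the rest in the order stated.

table();
translate([0, 744, 0]) ladder();
translate([770, 273, 684]) spool();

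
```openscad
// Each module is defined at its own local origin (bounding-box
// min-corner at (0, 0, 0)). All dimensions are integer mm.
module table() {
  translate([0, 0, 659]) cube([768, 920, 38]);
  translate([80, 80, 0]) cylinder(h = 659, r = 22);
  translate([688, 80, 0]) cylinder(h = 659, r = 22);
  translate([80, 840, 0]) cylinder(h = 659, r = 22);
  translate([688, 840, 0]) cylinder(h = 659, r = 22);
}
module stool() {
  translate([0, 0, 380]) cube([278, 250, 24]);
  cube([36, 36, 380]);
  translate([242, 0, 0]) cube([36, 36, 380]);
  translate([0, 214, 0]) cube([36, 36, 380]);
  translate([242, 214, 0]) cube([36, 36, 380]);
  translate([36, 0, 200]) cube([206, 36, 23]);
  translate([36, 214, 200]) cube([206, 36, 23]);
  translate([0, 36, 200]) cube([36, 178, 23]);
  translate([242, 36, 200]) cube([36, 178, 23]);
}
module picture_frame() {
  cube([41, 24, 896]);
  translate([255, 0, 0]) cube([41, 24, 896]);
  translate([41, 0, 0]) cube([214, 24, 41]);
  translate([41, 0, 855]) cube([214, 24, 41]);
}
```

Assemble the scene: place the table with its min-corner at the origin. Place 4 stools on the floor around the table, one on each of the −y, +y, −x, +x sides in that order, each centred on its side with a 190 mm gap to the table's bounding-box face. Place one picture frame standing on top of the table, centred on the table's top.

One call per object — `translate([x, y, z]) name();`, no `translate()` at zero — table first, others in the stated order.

table();
translate([245, -440, 0]) stool();
translate([245, 1110, 0]) stool();
translate([-468, 335, 0]) stool();
translate([958, 335, 0]) stool();
translate([236, 448, 697]) picture_frame();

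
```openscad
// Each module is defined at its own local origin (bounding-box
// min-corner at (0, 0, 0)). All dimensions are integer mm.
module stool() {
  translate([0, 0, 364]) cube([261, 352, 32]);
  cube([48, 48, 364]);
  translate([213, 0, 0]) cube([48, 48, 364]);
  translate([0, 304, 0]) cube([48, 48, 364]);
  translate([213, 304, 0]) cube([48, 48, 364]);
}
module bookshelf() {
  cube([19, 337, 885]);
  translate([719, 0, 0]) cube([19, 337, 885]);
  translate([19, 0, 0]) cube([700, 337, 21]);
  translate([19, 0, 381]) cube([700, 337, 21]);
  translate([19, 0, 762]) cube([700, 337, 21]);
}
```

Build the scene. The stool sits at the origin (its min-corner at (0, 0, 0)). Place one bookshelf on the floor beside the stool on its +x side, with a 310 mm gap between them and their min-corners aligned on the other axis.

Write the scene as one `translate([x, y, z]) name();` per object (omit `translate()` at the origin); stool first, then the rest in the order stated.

stool();
translate([571, 0, 0]) bookshelf();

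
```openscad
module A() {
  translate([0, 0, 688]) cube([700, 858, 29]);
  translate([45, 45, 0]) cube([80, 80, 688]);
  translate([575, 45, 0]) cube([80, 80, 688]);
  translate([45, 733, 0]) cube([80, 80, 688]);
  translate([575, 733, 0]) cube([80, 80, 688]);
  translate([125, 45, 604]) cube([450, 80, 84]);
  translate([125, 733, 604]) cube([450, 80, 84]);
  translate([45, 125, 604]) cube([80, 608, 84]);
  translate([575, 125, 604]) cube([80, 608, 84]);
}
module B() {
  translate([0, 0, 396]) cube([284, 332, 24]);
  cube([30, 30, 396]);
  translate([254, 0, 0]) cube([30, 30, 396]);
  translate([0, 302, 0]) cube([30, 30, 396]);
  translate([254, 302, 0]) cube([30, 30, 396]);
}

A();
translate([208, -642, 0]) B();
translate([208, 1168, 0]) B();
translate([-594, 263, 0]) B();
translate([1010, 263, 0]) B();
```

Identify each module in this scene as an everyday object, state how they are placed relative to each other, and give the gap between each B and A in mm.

Each stool's nearest face is 310 mm from the table's bounding box.

A is a table. B is a stool. Four stools sit around the table at the −y, +y, −x, +x sides. The gap between each stool and the table is 310 mm.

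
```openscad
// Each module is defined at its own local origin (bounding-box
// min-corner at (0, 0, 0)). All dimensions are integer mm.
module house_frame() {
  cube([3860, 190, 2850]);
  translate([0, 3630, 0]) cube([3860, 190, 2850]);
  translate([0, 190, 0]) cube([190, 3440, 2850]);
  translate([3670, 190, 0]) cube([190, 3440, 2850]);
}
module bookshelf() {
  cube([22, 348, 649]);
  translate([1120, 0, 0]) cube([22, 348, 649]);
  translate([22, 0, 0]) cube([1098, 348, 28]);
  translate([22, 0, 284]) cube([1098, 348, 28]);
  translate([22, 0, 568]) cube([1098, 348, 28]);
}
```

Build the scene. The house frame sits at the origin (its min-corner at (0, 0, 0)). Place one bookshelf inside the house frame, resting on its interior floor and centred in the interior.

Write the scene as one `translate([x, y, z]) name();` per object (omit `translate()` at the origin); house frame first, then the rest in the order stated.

house_frame();
translate([1359, 1736, 0]) bookshelf();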